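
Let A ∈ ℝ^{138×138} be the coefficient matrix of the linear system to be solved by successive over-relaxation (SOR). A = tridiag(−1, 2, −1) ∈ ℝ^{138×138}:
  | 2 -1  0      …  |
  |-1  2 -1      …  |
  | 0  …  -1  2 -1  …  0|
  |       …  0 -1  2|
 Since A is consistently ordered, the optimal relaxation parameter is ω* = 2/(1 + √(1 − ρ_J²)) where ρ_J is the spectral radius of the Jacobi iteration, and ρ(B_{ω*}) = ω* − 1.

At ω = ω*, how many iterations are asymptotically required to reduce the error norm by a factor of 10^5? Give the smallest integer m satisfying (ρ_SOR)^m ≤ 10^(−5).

m = 255

ρ_J = max_k |cos(kπ/139)| = cos(π/139) = 0.9997446
√(1−ρ_J²) simplifies to sin(π/139) = 0.0225995.
So ω* = 2/1.0225995 = 1.9557999 (Young).
Hence ρ(B_{ω*}) = 1.9557999 − 1 = 0.9557999.
(0.9557999)^m ≤ 10^{−5}  ⇒  m·ln(0.9557999) ≤ −5·ln10  ⇒  m ≥ 254.672  ⇒  m = 255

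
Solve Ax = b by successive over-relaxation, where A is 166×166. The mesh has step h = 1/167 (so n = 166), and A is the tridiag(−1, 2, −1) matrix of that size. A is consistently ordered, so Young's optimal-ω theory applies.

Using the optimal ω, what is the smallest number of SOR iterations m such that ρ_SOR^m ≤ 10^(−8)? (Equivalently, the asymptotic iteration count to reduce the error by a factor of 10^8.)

m = 490

[ρ_J] n=166: ρ(B_J) = cos(π/(n+1)) = cos(π/167) = 0.9998231.
√(1 − cos²(π/167)) = sin(π/167) ≈ 0.0188108.
Young: ω* = 2/(1+√(1−ρ_J²)) = 2/(1+0.0188108) = 2/1.0188108 = 1.9630730.
ρ_SOR = ω* − 1 = 1.9630730 − 1 = 0.9630730.
ρ_SOR^m ≤ 10^(−8) ⇔ m ≥ 8·ln10/(−ln 0.9630730) = 18.4207/0.0376261 = 489.572; m = ⌈489.572⌉ = 490.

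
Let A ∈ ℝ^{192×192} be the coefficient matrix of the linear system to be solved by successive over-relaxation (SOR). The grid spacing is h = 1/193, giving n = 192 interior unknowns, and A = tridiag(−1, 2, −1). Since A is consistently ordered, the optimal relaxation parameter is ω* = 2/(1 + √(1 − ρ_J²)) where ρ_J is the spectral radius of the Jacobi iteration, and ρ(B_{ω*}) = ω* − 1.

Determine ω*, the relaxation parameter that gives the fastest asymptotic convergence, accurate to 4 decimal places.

[ρ_J] n=192: ρ(B_J) = cos(π/(n+1)) = cos(π/193) = 0.9999.
√(1−ρ_J²) simplifies to sin(π/193) = 0.01628.
Young: ω* = 2/(1+√(1−ρ_J²)) = 2/(1+0.01628) = 2/1.01628 = 1.9680.
At ω = 1.9680 every |λ(B_ω)| = ω−1, so ρ_SOR = 0.9680.

ω* = 1.9680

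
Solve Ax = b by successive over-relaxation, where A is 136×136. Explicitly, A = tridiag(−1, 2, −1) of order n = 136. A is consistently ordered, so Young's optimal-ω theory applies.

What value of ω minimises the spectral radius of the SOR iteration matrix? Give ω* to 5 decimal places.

With n=136, ρ(Jacobi) = cos(π/137) = 0.99974.
root = sin(π/137) = 0.022929  (since 1−cos² = sin²).
ω* = 2 / (1 + 0.022929) = 2 / 1.022929 ≈ 1.95517.
At ω = 1.95517 every |λ(B_ω)| = ω−1, so ρ_SOR = 0.95517.

ω* = 1.95517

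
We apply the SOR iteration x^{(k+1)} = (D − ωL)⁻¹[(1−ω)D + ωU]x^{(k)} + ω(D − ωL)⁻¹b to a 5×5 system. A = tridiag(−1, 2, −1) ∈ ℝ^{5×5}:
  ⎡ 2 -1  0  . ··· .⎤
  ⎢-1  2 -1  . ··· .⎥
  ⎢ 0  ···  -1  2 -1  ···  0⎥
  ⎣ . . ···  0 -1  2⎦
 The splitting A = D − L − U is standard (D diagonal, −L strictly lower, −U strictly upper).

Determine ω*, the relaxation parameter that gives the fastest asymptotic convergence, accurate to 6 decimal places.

½·tridiag(1,0,1) at n=5: λ_k = cos(kπ/6); max |λ| at k=1 ⇒ ρ_J = cos(π/6) ≈ 0.866025.
√(1 − cos²(π/6)) = sin(π/6) ≈ 0.5000000.
ω* = 2/(1+0.5000000) = 1.333333
ρ(B_{ω*}) = ω*−1 = 0.333333

ω* = 1.333333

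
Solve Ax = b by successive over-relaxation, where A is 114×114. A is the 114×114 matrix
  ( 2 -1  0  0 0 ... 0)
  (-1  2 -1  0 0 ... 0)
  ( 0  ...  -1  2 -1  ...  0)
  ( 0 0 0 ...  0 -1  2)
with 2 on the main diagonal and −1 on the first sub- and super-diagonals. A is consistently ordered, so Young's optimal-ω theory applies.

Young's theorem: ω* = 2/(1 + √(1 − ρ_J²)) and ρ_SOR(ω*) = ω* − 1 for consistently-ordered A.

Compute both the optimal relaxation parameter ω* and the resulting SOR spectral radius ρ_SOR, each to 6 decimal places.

ω* = 1.946823, ρ_SOR = 0.946823

ρ_J = max_k |cos(kπ/115)| = cos(π/115) = 0.999627
1 − cos²(π/115) = sin²(π/115) ⇒ √(1−ρ_J²) = sin(π/115) = 0.0273148.
Then 2/(1+√(1−ρ_J²)) = 2/(1+0.0273148); ω* = 2/1.0273148 = 1.946823.
ρ(B_{ω*}) = ω*−1 = 0.946823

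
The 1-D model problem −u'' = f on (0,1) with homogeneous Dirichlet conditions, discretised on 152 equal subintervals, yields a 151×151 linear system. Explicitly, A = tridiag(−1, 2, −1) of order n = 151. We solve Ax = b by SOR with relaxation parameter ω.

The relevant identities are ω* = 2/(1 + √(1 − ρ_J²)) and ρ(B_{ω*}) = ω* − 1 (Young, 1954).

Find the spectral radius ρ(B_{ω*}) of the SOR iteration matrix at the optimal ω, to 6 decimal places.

ρ_J = max_k |cos(kπ/152)| = cos(π/152) = 0.999786
√(1−ρ_J²) = |sin(π/152)| = 0.0206669
ω* = 2/(1 + 0.0206669) = 2/1.0206669 = 1.959503.
and ρ(B_{ω*}) = 1.959503 − 1 = 0.959503.

ρ_SOR = 0.959503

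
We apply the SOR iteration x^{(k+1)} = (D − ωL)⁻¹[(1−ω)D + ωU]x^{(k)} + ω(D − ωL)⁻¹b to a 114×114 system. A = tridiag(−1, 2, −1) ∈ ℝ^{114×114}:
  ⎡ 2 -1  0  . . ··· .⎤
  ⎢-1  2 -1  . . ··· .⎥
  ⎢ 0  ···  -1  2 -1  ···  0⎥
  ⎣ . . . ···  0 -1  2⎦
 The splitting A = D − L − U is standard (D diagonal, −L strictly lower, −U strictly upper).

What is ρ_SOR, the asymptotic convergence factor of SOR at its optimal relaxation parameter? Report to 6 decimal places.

[ρ_J] n=114: ρ(B_J) = cos(π/(n+1)) = cos(π/115) = 0.999627.
√(1 − cos²(π/115)) = sin(π/115) ≈ 0.0273148.
Then 2/(1+√(1−ρ_J²)) = 2/(1+0.0273148); ω* = 2/1.0273148 = 1.946823.
and ρ(B_{ω*}) = 1.946823 − 1 = 0.946823.

ρ_SOR = 0.946823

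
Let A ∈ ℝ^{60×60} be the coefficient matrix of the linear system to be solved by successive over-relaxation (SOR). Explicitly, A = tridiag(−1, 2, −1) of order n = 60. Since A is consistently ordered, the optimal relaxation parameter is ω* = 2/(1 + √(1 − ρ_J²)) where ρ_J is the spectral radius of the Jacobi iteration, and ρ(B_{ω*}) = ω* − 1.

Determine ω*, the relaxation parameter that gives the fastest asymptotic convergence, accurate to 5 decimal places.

ρ_J = max_k |cos(kπ/61)| = cos(π/61) = 0.99867
√(1 − cos²(π/61)) = sin(π/61) ≈ 0.051479.
ω* = 2/(1+0.051479) = 1.90208
Hence ρ(B_{ω*}) = 1.90208 − 1 = 0.90208.

ω* = 1.90208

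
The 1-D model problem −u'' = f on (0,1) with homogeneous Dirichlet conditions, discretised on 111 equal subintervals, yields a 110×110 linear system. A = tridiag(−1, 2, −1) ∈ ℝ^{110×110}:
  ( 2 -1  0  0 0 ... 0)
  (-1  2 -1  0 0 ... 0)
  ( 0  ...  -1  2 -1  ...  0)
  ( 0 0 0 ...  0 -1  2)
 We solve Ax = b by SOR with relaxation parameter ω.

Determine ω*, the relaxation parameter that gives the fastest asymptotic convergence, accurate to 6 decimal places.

spectrum of D⁻¹(L+U) = {cos(kπ/111) : 1≤k≤110}; ρ_J = cos(π/111) = 0.999600.
1 − cos²(π/111) = sin²(π/111) ⇒ √(1−ρ_J²) = sin(π/111) = 0.0282989.
So ω* = 2/1.0282989 = 1.944960 (Young).
Hence ρ(B_{ω*}) = 1.944960 − 1 = 0.944960.

ω* = 1.944960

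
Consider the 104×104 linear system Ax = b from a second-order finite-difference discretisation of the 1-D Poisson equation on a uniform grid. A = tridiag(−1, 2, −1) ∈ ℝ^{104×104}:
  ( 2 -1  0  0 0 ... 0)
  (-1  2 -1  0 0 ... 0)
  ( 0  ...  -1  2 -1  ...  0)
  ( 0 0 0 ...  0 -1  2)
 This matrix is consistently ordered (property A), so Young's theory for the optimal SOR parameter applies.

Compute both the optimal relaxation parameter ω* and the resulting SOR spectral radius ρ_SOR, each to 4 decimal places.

½·tridiag(1,0,1) at n=104: λ_k = cos(kπ/105); max |λ| at k=1 ⇒ ρ_J = cos(π/105) ≈ 0.9996.
√(1−ρ_J²) simplifies to sin(π/105) = 0.02992.
[ω*] 2 ÷ (1 + 0.02992) = 2 ÷ 1.02992 = 1.9419.
At ω = 1.9419 every |λ(B_ω)| = ω−1, so ρ_SOR = 0.9419.

ω* = 1.9419, ρ_SOR = 0.9419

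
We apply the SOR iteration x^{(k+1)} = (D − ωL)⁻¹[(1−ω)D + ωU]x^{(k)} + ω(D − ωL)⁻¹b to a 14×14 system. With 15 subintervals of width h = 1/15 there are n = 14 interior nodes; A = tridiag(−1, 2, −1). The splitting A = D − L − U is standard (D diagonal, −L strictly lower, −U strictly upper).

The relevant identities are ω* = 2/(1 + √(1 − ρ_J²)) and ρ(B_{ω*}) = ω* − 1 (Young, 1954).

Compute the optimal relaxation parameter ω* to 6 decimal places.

n=14: λ(B_J) = 1 − λ(A)/2 = cos(kπ/15); k=1 gives ρ_J = 0.978148.
root = sin(π/15) = 0.2079117  (since 1−cos² = sin²).
Young: ω* = 2/(1+√(1−ρ_J²)) = 2/(1+0.2079117) = 2/1.2079117 = 1.655750.
ρ_SOR = ω* − 1 ≈ 0.655750.

ω* = 1.655750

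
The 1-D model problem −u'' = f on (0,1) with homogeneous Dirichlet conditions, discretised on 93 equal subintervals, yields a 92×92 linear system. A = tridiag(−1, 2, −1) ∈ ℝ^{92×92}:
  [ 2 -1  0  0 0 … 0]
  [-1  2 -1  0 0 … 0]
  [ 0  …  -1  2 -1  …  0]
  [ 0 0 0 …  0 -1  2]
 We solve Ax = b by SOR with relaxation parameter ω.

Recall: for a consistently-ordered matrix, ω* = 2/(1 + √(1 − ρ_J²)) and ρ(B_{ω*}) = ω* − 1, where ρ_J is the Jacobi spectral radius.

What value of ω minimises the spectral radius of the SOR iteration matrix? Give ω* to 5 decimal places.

[ρ_J] n=92: ρ(B_J) = cos(π/(n+1)) = cos(π/93) = 0.99943.
√(1−ρ_J²) simplifies to sin(π/93) = 0.033774.
Young: ω* = 2/(1+√(1−ρ_J²)) = 2/(1+0.033774) = 2/1.033774 = 1.93466.
Hence ρ(B_{ω*}) = 1.93466 − 1 = 0.93466.

ω* = 1.93466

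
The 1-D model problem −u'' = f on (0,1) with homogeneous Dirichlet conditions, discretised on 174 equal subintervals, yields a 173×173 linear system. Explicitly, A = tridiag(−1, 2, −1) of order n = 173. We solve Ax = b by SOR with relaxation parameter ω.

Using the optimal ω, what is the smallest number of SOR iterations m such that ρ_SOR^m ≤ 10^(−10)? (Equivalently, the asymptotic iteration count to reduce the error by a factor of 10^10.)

With n=173, ρ(Jacobi) = cos(π/174) = 0.9998370.
root = sin(π/174) = 0.0180541  (since 1−cos² = sin²).
ω* = 2/(1 + 0.0180541) = 2/1.0180541 = 1.9645321.
ρ(B_{ω*}) = ω*−1 = 0.9645321
For 10 digits: m = 10·ln10 / (−ln 0.9645321) = 23.0259/0.0361122 = 637.621; round up → m = 638.

m = 638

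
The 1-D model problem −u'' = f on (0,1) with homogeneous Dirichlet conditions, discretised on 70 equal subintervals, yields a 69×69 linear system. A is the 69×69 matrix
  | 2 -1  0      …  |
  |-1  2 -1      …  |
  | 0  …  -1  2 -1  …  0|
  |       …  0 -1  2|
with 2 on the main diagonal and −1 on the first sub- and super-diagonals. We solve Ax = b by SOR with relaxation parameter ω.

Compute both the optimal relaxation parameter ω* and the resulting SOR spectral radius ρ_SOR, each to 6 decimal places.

ω* = 1.914123, ρ_SOR = 0.914123

With n=69, ρ(Jacobi) = cos(π/70) = 0.998993.
√(1−ρ_J²) simplifies to sin(π/70) = 0.0448648.
ω* = 2/(1+0.0448648) = 1.914123
[ρ_SOR] ω* − 1 = 0.914123.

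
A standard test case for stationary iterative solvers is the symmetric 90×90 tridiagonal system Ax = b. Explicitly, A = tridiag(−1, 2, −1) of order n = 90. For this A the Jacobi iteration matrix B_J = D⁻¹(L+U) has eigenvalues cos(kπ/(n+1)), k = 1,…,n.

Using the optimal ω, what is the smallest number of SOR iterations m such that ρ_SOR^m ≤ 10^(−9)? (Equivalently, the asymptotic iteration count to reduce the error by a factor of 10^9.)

ρ_J = max_k |cos(kπ/91)| = cos(π/91) = 0.9994041
root = sin(π/91) = 0.0345161  (since 1−cos² = sin²).
Then 2/(1+√(1−ρ_J²)) = 2/(1+0.0345161); ω* = 2/1.0345161 = 1.9332710.
and ρ(B_{ω*}) = 1.9332710 − 1 = 0.9332710.
Need (0.9332710)^m ≤ 10^(−9): m ≥ 9·ln10/|ln 0.9332710| = 20.7233/0.0690597 = 300.078 ⇒ m = 301.

m = 301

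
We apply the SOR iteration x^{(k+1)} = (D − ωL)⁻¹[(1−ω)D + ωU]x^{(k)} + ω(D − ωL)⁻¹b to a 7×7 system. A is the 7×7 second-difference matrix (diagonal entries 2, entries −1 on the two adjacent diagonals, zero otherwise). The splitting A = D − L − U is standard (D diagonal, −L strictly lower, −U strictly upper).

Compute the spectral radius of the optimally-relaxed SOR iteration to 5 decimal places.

½·tridiag(1,0,1) at n=7: λ_k = cos(kπ/8); max |λ| at k=1 ⇒ ρ_J = cos(π/8) ≈ 0.92388.
√(1 − cos²(π/8)) = sin(π/8) ≈ 0.382683.
ω* = 2/(1 + 0.382683) = 2/1.382683 = 1.44646.
Hence ρ(B_{ω*}) = 1.44646 − 1 = 0.44646.

ρ_SOR = 0.44646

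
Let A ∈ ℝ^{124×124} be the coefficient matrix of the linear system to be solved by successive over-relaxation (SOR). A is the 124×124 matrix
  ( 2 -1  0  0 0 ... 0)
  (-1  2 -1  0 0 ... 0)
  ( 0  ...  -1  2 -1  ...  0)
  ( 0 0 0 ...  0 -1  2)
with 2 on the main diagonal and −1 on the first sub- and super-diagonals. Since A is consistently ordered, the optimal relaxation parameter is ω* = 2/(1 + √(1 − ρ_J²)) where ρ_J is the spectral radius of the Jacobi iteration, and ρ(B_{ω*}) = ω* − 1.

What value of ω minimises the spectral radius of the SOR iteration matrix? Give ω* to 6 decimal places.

ω* = 1.950972

ρ_J = max_k |cos(kπ/125)| = cos(π/125) = 0.999684
√(1−ρ_J²) simplifies to sin(π/125) = 0.0251301.
ω* = 2/(1 + 0.0251301) = 2/1.0251301 = 1.950972.
ρ_SOR = ω* − 1 ≈ 0.950972.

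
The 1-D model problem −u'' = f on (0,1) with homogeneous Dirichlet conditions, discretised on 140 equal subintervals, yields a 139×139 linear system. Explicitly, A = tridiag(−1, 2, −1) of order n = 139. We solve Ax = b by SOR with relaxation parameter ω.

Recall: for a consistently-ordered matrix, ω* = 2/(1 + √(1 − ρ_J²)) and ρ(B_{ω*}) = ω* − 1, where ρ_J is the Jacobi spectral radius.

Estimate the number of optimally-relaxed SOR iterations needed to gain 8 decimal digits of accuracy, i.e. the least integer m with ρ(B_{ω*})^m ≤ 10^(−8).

m = 411

[ρ_J] n=139: ρ(B_J) = cos(π/(n+1)) = cos(π/140) = 0.9997482.
1 − cos²(π/140) = sin²(π/140) ⇒ √(1−ρ_J²) = sin(π/140) = 0.0224381.
ω* = 2/(1+0.0224381) = 1.9561086
ρ_SOR = ω* − 1 = 1.9561086 − 1 = 0.9561086.
(0.9561086)^m ≤ 10^{−8}  ⇒  m·ln(0.9561086) ≤ −8·ln10  ⇒  m ≥ 410.409  ⇒  m = 411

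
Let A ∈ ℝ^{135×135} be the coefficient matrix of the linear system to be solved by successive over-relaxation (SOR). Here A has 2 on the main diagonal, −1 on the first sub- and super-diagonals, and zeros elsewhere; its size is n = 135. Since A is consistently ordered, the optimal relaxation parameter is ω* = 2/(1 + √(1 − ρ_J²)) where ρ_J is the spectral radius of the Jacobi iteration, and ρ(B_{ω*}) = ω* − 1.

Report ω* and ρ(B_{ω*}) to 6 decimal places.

ω* = 1.954847, ρ_SOR = 0.954847

spectrum of D⁻¹(L+U) = {cos(kπ/136) : 1≤k≤135}; ρ_J = cos(π/136) = 0.999733.
1 − cos²(π/136) = sin²(π/136) ⇒ √(1−ρ_J²) = sin(π/136) = 0.0230979.
ω* = 2/(1 + 0.0230979) = 2/1.0230979 = 1.954847.
ρ_SOR = ω* − 1 = 1.954847 − 1 = 0.954847.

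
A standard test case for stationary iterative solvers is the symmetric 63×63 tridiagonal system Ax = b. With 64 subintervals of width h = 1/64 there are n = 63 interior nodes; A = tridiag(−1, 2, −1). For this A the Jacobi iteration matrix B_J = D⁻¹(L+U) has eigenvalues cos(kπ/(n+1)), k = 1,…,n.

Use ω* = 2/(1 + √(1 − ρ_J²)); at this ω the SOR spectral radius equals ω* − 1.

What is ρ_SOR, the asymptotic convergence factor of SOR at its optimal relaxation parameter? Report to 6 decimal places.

½·tridiag(1,0,1) at n=63: λ_k = cos(kπ/64); max |λ| at k=1 ⇒ ρ_J = cos(π/64) ≈ 0.998795.
√(1 − cos²(π/64)) = sin(π/64) ≈ 0.0490677.
ω* = 2/(1 + 0.0490677) = 2/1.0490677 = 1.906455.
[ρ_SOR] ω* − 1 = 0.906455.

ρ_SOR = 0.906455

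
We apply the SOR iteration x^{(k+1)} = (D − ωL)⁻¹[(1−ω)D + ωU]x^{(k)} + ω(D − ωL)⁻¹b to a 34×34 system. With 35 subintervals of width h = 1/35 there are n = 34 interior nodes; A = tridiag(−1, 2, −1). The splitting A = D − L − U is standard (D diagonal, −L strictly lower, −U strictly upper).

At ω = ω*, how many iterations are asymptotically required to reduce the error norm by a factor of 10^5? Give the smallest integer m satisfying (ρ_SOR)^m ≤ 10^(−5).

With n=34, ρ(Jacobi) = cos(π/35) = 0.9959743.
√(1−ρ_J²) = |sin(π/35)| = 0.0896393
So ω* = 2/1.0896393 = 1.8354698 (Young).
Hence ρ(B_{ω*}) = 1.8354698 − 1 = 0.8354698.
Need (0.8354698)^m ≤ 10^(−5): m ≥ 5·ln10/|ln 0.8354698| = 11.5129/0.179761 = 64.046 ⇒ m = 65.

m = 65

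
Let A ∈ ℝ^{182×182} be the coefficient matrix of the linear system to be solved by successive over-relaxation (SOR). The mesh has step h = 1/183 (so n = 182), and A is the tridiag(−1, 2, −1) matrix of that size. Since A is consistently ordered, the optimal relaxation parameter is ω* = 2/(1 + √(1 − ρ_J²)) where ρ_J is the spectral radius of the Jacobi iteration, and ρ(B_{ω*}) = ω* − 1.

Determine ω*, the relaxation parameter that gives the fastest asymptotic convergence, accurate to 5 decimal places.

ρ_J = max_k |cos(kπ/183)| = cos(π/183) = 0.99985
√(1 − cos²(π/183)) = sin(π/183) ≈ 0.017166.
ω* = 2/(1+0.017166) = 1.96625
[ρ_SOR] ω* − 1 = 0.96625.

ω* = 1.96625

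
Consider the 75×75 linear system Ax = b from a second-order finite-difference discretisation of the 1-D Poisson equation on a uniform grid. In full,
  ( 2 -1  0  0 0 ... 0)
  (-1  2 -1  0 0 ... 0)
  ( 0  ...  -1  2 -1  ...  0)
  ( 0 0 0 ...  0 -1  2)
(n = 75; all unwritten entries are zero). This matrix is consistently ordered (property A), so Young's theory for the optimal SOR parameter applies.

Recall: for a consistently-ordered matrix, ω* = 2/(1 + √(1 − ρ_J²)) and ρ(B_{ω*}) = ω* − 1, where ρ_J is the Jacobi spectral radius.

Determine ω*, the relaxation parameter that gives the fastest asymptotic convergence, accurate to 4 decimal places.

ω* = 1.9206

n=75: λ(B_J) = 1 − λ(A)/2 = cos(kπ/76); k=1 gives ρ_J = 0.9991.
root = sin(π/76) = 0.04132  (since 1−cos² = sin²).
ω* = 2 / (1 + 0.04132) = 2 / 1.04132 ≈ 1.9206.
and ρ(B_{ω*}) = 1.9206 − 1 = 0.9206.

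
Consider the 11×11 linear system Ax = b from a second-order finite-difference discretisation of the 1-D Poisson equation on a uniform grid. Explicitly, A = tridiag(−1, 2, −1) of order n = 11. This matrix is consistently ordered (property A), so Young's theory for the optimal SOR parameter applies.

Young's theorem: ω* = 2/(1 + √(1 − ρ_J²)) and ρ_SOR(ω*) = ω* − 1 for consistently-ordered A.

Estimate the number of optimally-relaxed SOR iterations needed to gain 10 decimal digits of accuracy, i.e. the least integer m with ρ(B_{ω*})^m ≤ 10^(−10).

m = 44

n=11: λ(B_J) = 1 − λ(A)/2 = cos(kπ/12); k=1 gives ρ_J = 0.9659258.
√(1 − cos²(π/12)) = sin(π/12) ≈ 0.2588190.
ω* = 2/(1+0.2588190) = 1.5887908
ρ(B_{ω*}) = ω*−1 = 0.5887908
m ≥ 10·ln10 / (−ln 0.5887908) = 43.471; smallest integer m = 44.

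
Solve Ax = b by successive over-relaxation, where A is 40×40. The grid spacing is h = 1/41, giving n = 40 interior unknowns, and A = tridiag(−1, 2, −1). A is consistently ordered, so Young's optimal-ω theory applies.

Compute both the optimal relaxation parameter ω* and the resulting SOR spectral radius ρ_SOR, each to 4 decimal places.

½·tridiag(1,0,1) at n=40: λ_k = cos(kπ/41); max |λ| at k=1 ⇒ ρ_J = cos(π/41) ≈ 0.9971.
root = sin(π/41) = 0.07655  (since 1−cos² = sin²).
ω* = 2 / (1 + 0.07655) = 2 / 1.07655 ≈ 1.8578.
ρ(B_{ω*}) = ω*−1 = 0.8578

ω* = 1.8578, ρ_SOR = 0.8578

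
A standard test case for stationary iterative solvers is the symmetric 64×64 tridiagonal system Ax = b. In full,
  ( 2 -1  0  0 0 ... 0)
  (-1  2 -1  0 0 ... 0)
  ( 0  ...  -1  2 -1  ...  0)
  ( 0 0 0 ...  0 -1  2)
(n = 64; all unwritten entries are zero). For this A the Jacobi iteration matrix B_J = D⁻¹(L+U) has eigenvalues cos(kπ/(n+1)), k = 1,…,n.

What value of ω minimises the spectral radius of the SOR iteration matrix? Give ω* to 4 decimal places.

ω* = 1.9078

[ρ_J] n=64: ρ(B_J) = cos(π/(n+1)) = cos(π/65) = 0.9988.
√(1−ρ_J²) simplifies to sin(π/65) = 0.04831.
Then 2/(1+√(1−ρ_J²)) = 2/(1+0.04831); ω* = 2/1.04831 = 1.9078.
ρ(B_{ω*}) = ω*−1 = 0.9078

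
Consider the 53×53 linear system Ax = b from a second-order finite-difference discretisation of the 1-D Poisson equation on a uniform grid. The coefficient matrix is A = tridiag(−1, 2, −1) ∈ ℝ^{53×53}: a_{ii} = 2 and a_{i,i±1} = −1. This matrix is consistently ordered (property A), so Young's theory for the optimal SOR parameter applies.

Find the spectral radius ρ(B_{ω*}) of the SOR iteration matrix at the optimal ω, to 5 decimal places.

B_J for the 53×53 system has eigenvalues cos(kπ/54); ρ_J = cos(π/54) = 0.99831.
√(1−ρ_J²) simplifies to sin(π/54) = 0.058145.
Then 2/(1+√(1−ρ_J²)) = 2/(1+0.058145); ω* = 2/1.058145 = 1.89010.
and ρ(B_{ω*}) = 1.89010 − 1 = 0.89010.

ρ_SOR = 0.89010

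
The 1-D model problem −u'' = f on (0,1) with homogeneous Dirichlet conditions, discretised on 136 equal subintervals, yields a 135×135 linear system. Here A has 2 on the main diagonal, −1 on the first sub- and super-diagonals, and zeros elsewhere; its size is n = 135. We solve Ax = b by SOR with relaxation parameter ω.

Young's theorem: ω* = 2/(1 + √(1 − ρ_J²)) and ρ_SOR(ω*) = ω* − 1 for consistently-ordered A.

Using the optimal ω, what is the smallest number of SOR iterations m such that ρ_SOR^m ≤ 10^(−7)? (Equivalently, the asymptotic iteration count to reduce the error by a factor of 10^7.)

m = 349

With n=135, ρ(Jacobi) = cos(π/136) = 0.9997332.
root = sin(π/136) = 0.0230979  (since 1−cos² = sin²).
[ω*] 2 ÷ (1 + 0.0230979) = 2 ÷ 1.0230979 = 1.9548471.
At ω = 1.9548471 every |λ(B_ω)| = ω−1, so ρ_SOR = 0.9548471.
(0.9548471)^m ≤ 10^{−7}  ⇒  m·ln(0.9548471) ≤ −7·ln10  ⇒  m ≥ 348.846  ⇒  m = 349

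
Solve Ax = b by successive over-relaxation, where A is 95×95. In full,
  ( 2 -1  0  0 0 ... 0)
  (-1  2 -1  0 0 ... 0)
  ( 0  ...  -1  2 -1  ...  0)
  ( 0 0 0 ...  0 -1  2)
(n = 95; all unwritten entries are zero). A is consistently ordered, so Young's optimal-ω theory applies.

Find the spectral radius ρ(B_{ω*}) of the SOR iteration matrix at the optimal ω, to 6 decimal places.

spectrum of D⁻¹(L+U) = {cos(kπ/96) : 1≤k≤95}; ρ_J = cos(π/96) = 0.999465.
√(1−ρ_J²) simplifies to sin(π/96) = 0.0327191.
ω* = 2 / (1 + 0.0327191) = 2 / 1.0327191 ≈ 1.936635.
At ω = 1.936635 every |λ(B_ω)| = ω−1, so ρ_SOR = 0.936635.

ρ_SOR = 0.936635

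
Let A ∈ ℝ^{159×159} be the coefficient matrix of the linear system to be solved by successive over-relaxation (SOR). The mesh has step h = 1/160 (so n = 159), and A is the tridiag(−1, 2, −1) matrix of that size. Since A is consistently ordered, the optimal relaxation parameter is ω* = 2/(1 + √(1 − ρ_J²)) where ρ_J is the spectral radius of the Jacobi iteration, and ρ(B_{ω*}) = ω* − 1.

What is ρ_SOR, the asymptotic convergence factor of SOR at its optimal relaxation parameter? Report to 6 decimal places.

ρ_SOR = 0.961489

ρ_J = max_k |cos(kπ/160)| = cos(π/160) = 0.999807
√(1−ρ_J²) = |sin(π/160)| = 0.0196337
ω* = 2/(1+0.0196337) = 1.961489
[ρ_SOR] ω* − 1 = 0.961489.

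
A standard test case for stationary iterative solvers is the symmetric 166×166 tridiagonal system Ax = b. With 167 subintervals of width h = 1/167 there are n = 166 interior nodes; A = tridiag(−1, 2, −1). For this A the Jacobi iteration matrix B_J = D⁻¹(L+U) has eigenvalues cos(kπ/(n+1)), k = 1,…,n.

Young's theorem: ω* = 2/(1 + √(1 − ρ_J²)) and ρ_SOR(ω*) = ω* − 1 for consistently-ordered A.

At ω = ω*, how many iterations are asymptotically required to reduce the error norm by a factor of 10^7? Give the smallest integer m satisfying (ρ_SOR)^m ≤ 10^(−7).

ρ_J = max_k |cos(kπ/167)| = cos(π/167) = 0.9998231
1 − cos²(π/167) = sin²(π/167) ⇒ √(1−ρ_J²) = sin(π/167) = 0.0188108.
So ω* = 2/1.0188108 = 1.9630730 (Young).
ρ_SOR = ω* − 1 = 1.9630730 − 1 = 0.9630730.
Need (0.9630730)^m ≤ 10^(−7): m ≥ 7·ln10/|ln 0.9630730| = 16.1181/0.0376261 = 428.376 ⇒ m = 429.

m = 429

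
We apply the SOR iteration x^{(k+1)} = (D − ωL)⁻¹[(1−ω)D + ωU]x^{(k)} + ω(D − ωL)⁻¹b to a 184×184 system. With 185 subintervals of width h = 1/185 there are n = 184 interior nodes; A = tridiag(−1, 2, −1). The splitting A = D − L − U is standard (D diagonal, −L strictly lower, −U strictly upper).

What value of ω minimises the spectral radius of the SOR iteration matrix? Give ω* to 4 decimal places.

ω* = 1.9666

With n=184, ρ(Jacobi) = cos(π/185) = 0.9999.
root = sin(π/185) = 0.01698  (since 1−cos² = sin²).
So ω* = 2/1.01698 = 1.9666 (Young).
[ρ_SOR] ω* − 1 = 0.9666.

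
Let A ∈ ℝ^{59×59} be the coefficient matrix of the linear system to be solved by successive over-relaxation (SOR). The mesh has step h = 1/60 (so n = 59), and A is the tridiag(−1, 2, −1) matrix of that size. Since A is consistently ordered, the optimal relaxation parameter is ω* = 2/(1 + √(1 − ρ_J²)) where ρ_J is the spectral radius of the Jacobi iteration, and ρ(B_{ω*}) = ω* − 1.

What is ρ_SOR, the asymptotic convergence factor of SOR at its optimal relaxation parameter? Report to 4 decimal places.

[ρ_J] n=59: ρ(B_J) = cos(π/(n+1)) = cos(π/60) = 0.9986.
√(1 − cos²(π/60)) = sin(π/60) ≈ 0.05234.
Young: ω* = 2/(1+√(1−ρ_J²)) = 2/(1+0.05234) = 2/1.05234 = 1.9005.
ρ(B_{ω*}) = ω*−1 = 0.9005

ρ_SOR = 0.9005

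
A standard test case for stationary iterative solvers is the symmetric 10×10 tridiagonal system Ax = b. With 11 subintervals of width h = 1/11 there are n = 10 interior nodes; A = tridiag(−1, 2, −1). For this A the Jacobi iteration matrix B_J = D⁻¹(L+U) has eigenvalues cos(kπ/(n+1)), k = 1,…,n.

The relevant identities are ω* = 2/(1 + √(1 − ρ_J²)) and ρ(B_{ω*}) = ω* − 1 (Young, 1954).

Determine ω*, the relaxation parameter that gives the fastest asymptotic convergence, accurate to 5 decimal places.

ω* = 1.56039

spectrum of D⁻¹(L+U) = {cos(kπ/11) : 1≤k≤10}; ρ_J = cos(π/11) = 0.95949.
√(1−ρ_J²) = |sin(π/11)| = 0.281733
So ω* = 2/1.281733 = 1.56039 (Young).
At ω = 1.56039 every |λ(B_ω)| = ω−1, so ρ_SOR = 0.56039.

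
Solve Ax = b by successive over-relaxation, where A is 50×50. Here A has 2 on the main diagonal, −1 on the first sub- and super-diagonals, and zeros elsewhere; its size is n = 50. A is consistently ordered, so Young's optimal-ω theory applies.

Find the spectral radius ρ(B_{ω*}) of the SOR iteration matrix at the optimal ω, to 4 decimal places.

n=50: λ(B_J) = 1 − λ(A)/2 = cos(kπ/51); k=1 gives ρ_J = 0.9981.
√(1−ρ_J²) simplifies to sin(π/51) = 0.06156.
ω* = 2 / (1 + 0.06156) = 2 / 1.06156 ≈ 1.8840.
ρ(B_{ω*}) = ω*−1 = 0.8840

ρ_SOR = 0.8840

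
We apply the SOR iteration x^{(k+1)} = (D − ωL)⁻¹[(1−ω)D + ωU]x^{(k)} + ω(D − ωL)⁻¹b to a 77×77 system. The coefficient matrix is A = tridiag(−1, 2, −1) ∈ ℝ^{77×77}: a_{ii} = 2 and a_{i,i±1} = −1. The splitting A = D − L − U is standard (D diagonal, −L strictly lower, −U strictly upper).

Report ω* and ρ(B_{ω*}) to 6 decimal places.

ω* = 1.922585, ρ_SOR = 0.922585

½·tridiag(1,0,1) at n=77: λ_k = cos(kπ/78); max |λ| at k=1 ⇒ ρ_J = cos(π/78) ≈ 0.999189.
√(1 − cos²(π/78)) = sin(π/78) ≈ 0.0402659.
ω* = 2 / (1 + 0.0402659) = 2 / 1.0402659 ≈ 1.922585.
ρ_SOR = ω* − 1 ≈ 0.922585.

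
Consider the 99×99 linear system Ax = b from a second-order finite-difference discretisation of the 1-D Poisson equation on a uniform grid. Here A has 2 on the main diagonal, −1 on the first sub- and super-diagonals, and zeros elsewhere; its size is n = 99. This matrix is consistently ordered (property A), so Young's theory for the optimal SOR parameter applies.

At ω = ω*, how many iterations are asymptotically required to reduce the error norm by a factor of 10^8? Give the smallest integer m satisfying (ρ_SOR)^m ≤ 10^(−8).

m = 294

½·tridiag(1,0,1) at n=99: λ_k = cos(kπ/100); max |λ| at k=1 ⇒ ρ_J = cos(π/100) ≈ 0.9995066.
1 − cos²(π/100) = sin²(π/100) ⇒ √(1−ρ_J²) = sin(π/100) = 0.0314108.
So ω* = 2/1.0314108 = 1.9390916 (Young).
At ω = 1.9390916 every |λ(B_ω)| = ω−1, so ρ_SOR = 0.9390916.
ρ_SOR^m ≤ 10^(−8) ⇔ m ≥ 8·ln10/(−ln 0.9390916) = 18.4207/0.0628423 = 293.126; m = ⌈293.126⌉ = 294.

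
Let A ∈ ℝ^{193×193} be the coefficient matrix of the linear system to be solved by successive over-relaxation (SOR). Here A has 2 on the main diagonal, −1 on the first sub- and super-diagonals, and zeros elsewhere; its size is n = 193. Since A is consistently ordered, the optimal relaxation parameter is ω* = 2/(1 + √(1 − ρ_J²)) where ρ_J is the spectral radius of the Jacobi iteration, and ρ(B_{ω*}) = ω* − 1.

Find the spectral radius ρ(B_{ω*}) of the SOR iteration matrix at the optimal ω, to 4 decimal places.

spectrum of D⁻¹(L+U) = {cos(kπ/194) : 1≤k≤193}; ρ_J = cos(π/194) = 0.9999.
1 − cos²(π/194) = sin²(π/194) ⇒ √(1−ρ_J²) = sin(π/194) = 0.01619.
ω* = 2/(1 + 0.01619) = 2/1.01619 = 1.9681.
ρ_SOR = ω* − 1 ≈ 0.9681.

ρ_SOR = 0.9681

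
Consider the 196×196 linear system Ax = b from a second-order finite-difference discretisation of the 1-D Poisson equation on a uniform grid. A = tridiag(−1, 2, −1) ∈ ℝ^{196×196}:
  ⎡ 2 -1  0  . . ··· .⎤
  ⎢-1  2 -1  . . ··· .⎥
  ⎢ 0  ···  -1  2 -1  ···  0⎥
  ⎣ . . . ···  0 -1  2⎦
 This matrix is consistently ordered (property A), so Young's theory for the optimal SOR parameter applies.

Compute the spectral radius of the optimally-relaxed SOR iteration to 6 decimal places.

ρ_SOR = 0.968608

[ρ_J] n=196: ρ(B_J) = cos(π/(n+1)) = cos(π/197) = 0.999873.
1 − cos²(π/197) = sin²(π/197) ⇒ √(1−ρ_J²) = sin(π/197) = 0.0159465.
ω* = 2/(1 + 0.0159465) = 2/1.0159465 = 1.968608.
At ω = 1.968608 every |λ(B_ω)| = ω−1, so ρ_SOR = 0.968608.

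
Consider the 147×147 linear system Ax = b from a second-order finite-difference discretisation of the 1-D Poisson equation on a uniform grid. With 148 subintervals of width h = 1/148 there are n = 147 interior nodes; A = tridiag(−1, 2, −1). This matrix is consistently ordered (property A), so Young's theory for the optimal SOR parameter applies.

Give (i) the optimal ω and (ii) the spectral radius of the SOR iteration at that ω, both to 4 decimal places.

½·tridiag(1,0,1) at n=147: λ_k = cos(kπ/148); max |λ| at k=1 ⇒ ρ_J = cos(π/148) ≈ 0.9998.
√(1−ρ_J²) simplifies to sin(π/148) = 0.02123.
Young: ω* = 2/(1+√(1−ρ_J²)) = 2/(1+0.02123) = 2/1.02123 = 1.9584.
ρ_SOR = ω* − 1 ≈ 0.9584.

ω* = 1.9584, ρ_SOR = 0.9584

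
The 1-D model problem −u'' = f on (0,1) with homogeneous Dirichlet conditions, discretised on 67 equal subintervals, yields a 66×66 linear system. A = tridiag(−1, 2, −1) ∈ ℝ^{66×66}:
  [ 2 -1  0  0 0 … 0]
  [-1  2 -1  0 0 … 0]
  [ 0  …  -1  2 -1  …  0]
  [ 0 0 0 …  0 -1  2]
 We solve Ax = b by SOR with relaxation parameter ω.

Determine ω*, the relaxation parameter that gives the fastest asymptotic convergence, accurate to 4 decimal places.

[ρ_J] n=66: ρ(B_J) = cos(π/(n+1)) = cos(π/67) = 0.9989.
√(1−ρ_J²) = |sin(π/67)| = 0.04687
ω* = 2/(1 + 0.04687) = 2/1.04687 = 1.9105.
ρ_SOR = ω* − 1 ≈ 0.9105.

ω* = 1.9105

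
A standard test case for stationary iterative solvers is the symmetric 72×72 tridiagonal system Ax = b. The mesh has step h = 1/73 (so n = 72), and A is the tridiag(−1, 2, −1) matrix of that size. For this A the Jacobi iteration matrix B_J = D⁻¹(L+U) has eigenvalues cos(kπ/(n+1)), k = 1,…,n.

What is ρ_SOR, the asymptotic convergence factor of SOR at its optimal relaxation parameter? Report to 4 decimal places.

ρ_SOR = 0.9175

ρ_J = max_k |cos(kπ/73)| = cos(π/73) = 0.9991
√(1 − cos²(π/73)) = sin(π/73) ≈ 0.04302.
Young: ω* = 2/(1+√(1−ρ_J²)) = 2/(1+0.04302) = 2/1.04302 = 1.9175.
[ρ_SOR] ω* − 1 = 0.9175.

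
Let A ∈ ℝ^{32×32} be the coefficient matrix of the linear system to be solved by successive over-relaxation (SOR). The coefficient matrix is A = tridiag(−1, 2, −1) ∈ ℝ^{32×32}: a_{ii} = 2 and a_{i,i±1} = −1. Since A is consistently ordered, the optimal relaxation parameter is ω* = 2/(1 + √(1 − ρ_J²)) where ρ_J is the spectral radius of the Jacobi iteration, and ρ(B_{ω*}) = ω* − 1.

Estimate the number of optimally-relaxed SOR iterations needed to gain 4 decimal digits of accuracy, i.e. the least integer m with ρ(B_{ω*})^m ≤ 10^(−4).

m = 49

ρ_J = max_k |cos(kπ/33)| = cos(π/33) = 0.9954719
1 − cos²(π/33) = sin²(π/33) ⇒ √(1−ρ_J²) = sin(π/33) = 0.0950560.
ω* = 2/(1+0.0950560) = 1.8263906
ρ_SOR = ω* − 1 ≈ 0.8263906.
For 4 digits: m = 4·ln10 / (−ln 0.8263906) = 9.21034/0.190688 = 48.301; round up → m = 49.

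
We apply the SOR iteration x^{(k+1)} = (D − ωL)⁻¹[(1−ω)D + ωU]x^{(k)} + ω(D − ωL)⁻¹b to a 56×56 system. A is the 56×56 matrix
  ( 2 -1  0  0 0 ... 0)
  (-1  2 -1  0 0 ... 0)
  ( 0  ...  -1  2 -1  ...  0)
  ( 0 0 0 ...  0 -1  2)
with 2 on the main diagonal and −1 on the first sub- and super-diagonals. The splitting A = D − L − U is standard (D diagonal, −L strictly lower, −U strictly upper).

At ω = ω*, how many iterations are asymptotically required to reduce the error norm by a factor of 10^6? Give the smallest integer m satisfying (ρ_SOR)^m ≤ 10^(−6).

m = 126

[ρ_J] n=56: ρ(B_J) = cos(π/(n+1)) = cos(π/57) = 0.9984815.
√(1−ρ_J²) = |sin(π/57)| = 0.0550878
So ω* = 2/1.0550878 = 1.8955768 (Young).
Hence ρ(B_{ω*}) = 1.8955768 − 1 = 0.8955768.
m ≥ 6·ln10 / (−ln 0.8955768) = 125.269; smallest integer m = 126.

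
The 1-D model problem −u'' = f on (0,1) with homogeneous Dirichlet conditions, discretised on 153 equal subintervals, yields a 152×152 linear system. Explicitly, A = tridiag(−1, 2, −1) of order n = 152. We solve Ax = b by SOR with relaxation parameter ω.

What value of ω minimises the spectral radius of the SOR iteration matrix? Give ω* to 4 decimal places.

ω* = 1.9598

[ρ_J] n=152: ρ(B_J) = cos(π/(n+1)) = cos(π/153) = 0.9998.
√(1−ρ_J²) simplifies to sin(π/153) = 0.02053.
So ω* = 2/1.02053 = 1.9598 (Young).
and ρ(B_{ω*}) = 1.9598 − 1 = 0.9598.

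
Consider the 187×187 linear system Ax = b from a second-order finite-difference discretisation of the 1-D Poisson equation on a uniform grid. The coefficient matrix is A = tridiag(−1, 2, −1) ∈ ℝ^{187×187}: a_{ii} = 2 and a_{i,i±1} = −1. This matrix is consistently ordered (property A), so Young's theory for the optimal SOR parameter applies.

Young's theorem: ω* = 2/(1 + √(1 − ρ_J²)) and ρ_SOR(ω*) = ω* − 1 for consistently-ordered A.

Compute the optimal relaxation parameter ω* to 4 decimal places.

ρ_J = max_k |cos(kπ/188)| = cos(π/188) = 0.9999
root = sin(π/188) = 0.01671  (since 1−cos² = sin²).
So ω* = 2/1.01671 = 1.9671 (Young).
and ρ(B_{ω*}) = 1.9671 − 1 = 0.9671.

ω* = 1.9671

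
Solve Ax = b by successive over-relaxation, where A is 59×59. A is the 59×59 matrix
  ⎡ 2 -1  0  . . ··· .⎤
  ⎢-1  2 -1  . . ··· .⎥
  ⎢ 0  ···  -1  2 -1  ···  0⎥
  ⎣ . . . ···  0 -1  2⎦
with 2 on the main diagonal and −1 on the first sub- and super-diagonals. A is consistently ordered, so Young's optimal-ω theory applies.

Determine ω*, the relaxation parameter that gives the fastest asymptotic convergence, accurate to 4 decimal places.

spectrum of D⁻¹(L+U) = {cos(kπ/60) : 1≤k≤59}; ρ_J = cos(π/60) = 0.9986.
√(1 − cos²(π/60)) = sin(π/60) ≈ 0.05234.
ω* = 2 / (1 + 0.05234) = 2 / 1.05234 ≈ 1.9005.
At ω = 1.9005 every |λ(B_ω)| = ω−1, so ρ_SOR = 0.9005.

ω* = 1.9005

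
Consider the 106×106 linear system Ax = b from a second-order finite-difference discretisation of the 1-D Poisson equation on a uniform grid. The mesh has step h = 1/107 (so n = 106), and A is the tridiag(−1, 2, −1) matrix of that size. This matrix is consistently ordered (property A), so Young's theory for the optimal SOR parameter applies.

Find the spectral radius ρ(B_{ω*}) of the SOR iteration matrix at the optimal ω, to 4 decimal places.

n=106: λ(B_J) = 1 − λ(A)/2 = cos(kπ/107); k=1 gives ρ_J = 0.9996.
root = sin(π/107) = 0.02936  (since 1−cos² = sin²).
ω* = 2/(1+0.02936) = 1.9430
ρ(B_{ω*}) = ω*−1 = 0.9430

ρ_SOR = 0.9430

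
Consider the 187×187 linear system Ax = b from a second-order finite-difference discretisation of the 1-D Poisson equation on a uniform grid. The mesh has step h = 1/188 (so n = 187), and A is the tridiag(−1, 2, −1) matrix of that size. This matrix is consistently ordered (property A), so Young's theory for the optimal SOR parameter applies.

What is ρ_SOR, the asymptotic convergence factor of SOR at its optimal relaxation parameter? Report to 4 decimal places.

ρ_J = max_k |cos(kπ/188)| = cos(π/188) = 0.9999
√(1 − cos²(π/188)) = sin(π/188) ≈ 0.01671.
ω* = 2/(1+0.01671) = 1.9671
and ρ(B_{ω*}) = 1.9671 − 1 = 0.9671.

ρ_SOR = 0.9671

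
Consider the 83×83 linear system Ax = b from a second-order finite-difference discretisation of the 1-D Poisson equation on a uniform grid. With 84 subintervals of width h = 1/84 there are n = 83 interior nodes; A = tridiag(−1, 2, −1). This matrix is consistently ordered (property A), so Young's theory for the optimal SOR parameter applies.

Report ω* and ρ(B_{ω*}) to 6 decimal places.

½·tridiag(1,0,1) at n=83: λ_k = cos(kπ/84); max |λ| at k=1 ⇒ ρ_J = cos(π/84) ≈ 0.999301.
root = sin(π/84) = 0.0373912  (since 1−cos² = sin²).
Young: ω* = 2/(1+√(1−ρ_J²)) = 2/(1+0.0373912) = 2/1.0373912 = 1.927913.
At ω = 1.927913 every |λ(B_ω)| = ω−1, so ρ_SOR = 0.927913.

ω* = 1.927913, ρ_SOR = 0.927913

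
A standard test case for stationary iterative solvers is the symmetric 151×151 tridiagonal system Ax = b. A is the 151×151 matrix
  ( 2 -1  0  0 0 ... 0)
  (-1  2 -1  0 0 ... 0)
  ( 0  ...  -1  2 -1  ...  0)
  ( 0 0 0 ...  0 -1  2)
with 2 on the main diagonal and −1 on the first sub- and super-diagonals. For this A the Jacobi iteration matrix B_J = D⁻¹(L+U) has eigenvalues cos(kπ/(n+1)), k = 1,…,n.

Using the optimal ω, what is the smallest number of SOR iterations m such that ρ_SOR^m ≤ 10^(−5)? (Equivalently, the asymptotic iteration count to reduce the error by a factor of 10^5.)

m = 279

ρ_J = max_k |cos(kπ/152)| = cos(π/152) = 0.9997864
root = sin(π/152) = 0.0206669  (since 1−cos² = sin²).
So ω* = 2/1.0206669 = 1.9595031 (Young).
ρ_SOR = ω* − 1 = 1.9595031 − 1 = 0.9595031.
(0.9595031)^m ≤ 10^{−5}  ⇒  m·ln(0.9595031) ≤ −5·ln10  ⇒  m ≥ 278.495  ⇒  m = 279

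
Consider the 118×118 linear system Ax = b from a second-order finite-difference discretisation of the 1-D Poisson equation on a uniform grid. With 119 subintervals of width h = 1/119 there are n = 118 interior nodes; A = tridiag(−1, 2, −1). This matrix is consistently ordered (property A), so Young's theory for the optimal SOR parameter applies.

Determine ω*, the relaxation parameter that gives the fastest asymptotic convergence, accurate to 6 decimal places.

ω* = 1.948564

B_J for the 118×118 system has eigenvalues cos(kπ/119); ρ_J = cos(π/119) = 0.999652.
√(1−ρ_J²) = |sin(π/119)| = 0.0263969
ω* = 2/(1 + 0.0263969) = 2/1.0263969 = 1.948564.
At ω = 1.948564 every |λ(B_ω)| = ω−1, so ρ_SOR = 0.948564.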